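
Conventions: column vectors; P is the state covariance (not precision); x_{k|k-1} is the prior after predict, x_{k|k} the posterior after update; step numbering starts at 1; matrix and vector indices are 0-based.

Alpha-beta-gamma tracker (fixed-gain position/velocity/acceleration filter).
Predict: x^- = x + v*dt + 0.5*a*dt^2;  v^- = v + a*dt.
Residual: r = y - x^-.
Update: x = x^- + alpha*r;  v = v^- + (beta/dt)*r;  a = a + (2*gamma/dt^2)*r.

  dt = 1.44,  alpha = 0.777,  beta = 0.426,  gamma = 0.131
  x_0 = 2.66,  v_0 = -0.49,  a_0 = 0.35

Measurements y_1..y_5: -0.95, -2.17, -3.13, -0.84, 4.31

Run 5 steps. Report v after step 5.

v_post = 2.3789

step 1: x_pred=2.3173  r=-3.2673  x^+=-0.2214  v^+=-0.9526  a^+=-0.0628
step 2: x_pred=-1.6582  r=-0.5118  x^+=-2.0559  v^+=-1.1944  a^+=-0.1275
step 3: x_pred=-3.9080  r=0.7780  x^+=-3.3035  v^+=-1.1478  a^+=-0.0292
step 4: x_pred=-4.9866  r=4.1466  x^+=-1.7647  v^+=0.0369  a^+=0.4948
step 5: x_pred=-1.1987  r=5.5087  x^+=3.0816  v^+=2.3789  a^+=1.1908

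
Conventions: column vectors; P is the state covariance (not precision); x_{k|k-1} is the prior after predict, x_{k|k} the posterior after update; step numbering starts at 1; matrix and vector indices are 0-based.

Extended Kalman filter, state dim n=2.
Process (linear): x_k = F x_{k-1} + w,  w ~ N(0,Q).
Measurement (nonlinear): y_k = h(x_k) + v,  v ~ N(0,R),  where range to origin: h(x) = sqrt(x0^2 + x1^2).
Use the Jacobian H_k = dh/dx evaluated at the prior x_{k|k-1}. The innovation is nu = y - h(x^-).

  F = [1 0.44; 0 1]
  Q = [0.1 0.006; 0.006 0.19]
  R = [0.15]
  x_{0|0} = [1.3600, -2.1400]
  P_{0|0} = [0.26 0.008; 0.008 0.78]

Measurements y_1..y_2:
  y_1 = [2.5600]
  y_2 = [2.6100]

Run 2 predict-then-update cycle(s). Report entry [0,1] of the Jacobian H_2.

step 1: x^-=[0.4184, -2.1400]  P^-=[0.5180 0.3572; 0.3572 0.9700]  H_jac=[0.1919 -0.9814]  S=[0.9688]  K=[-0.2592; -0.9119]  nu=[0.3795]  x^+=[0.3200, -2.4860]  P^+=[0.4529 0.1282; 0.1282 0.1644]
step 2: x^-=[-0.7738, -2.4860]  P^-=[0.6976 0.2065; 0.2065 0.3544]  H_jac=[-0.2972 -0.9548]  S=[0.6520]  K=[-0.6205; -0.6132]  nu=[0.0063]  x^+=[-0.7777, -2.4899]  P^+=[0.4466 -0.0415; -0.0415 0.1093]

H_jac[0,1] = -0.9548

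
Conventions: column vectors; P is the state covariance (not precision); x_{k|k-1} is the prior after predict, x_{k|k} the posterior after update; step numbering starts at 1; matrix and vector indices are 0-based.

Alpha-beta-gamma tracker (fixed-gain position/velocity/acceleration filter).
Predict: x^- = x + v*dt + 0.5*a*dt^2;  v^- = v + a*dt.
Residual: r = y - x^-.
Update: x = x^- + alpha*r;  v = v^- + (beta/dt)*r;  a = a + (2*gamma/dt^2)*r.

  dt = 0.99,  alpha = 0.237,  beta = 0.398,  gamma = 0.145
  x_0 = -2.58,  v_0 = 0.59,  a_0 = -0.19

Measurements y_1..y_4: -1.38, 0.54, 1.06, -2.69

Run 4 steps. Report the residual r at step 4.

step 1: x_pred=-2.0890  r=0.7090  x^+=-1.9210  v^+=0.6869  a^+=0.0198
step 2: x_pred=-1.2312  r=1.7712  x^+=-0.8114  v^+=1.4186  a^+=0.5439
step 3: x_pred=0.8595  r=0.2005  x^+=0.9070  v^+=2.0376  a^+=0.6032
step 4: x_pred=3.2199  r=-5.9099  x^+=1.8192  v^+=0.2589  a^+=-1.1455

resid = -5.9099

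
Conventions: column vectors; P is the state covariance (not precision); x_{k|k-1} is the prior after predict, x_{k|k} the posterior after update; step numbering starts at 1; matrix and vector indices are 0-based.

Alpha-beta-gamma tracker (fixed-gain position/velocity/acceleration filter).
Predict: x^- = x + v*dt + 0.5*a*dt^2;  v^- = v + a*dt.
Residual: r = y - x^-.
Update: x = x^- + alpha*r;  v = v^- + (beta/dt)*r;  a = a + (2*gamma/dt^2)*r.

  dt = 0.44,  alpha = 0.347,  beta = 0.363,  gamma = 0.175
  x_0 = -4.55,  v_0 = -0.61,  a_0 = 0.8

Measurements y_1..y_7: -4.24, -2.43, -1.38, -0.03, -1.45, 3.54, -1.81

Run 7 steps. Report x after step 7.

step 1: x_pred=-4.7410  r=0.5010  x^+=-4.5671  v^+=0.1553  a^+=1.7057
step 2: x_pred=-4.3337  r=1.9037  x^+=-3.6731  v^+=2.4763  a^+=5.1473
step 3: x_pred=-2.0853  r=0.7053  x^+=-1.8405  v^+=5.3230  a^+=6.4223
step 4: x_pred=1.1232  r=-1.1532  x^+=0.7231  v^+=7.1973  a^+=4.3374
step 5: x_pred=4.3098  r=-5.7598  x^+=2.3111  v^+=4.3540  a^+=-6.0754
step 6: x_pred=3.6388  r=-0.0988  x^+=3.6045  v^+=1.5993  a^+=-6.2540
step 7: x_pred=3.7028  r=-5.5128  x^+=1.7899  v^+=-5.7005  a^+=-16.2203

x_post = 1.7899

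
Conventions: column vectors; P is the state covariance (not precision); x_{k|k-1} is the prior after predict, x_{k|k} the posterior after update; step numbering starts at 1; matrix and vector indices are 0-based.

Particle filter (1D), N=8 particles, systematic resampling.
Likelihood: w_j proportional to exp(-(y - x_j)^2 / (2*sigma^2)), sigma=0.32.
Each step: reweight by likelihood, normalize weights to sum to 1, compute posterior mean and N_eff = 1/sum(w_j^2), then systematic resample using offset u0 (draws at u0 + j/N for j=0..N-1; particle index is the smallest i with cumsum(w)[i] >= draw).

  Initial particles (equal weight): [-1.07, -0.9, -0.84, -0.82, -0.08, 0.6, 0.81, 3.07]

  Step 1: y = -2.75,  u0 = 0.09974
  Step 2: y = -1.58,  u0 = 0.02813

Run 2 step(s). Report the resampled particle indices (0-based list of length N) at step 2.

step 1: w=[0.9231, 0.0493, 0.0164, 0.0113, 0.0000, 0.0000, 0.0000, 0.0000]  mean=-1.0550  Neff=1.1697  idx=[0, 0, 0, 0, 0, 0, 0, 2]
step 2: w=[0.1380, 0.1380, 0.1380, 0.1380, 0.1380, 0.1380, 0.1380, 0.0339]  mean=-1.0622  Neff=7.4358  idx=[0, 1, 2, 2, 3, 4, 5, 6]

resampled_idx = [0, 1, 2, 2, 3, 4, 5, 6]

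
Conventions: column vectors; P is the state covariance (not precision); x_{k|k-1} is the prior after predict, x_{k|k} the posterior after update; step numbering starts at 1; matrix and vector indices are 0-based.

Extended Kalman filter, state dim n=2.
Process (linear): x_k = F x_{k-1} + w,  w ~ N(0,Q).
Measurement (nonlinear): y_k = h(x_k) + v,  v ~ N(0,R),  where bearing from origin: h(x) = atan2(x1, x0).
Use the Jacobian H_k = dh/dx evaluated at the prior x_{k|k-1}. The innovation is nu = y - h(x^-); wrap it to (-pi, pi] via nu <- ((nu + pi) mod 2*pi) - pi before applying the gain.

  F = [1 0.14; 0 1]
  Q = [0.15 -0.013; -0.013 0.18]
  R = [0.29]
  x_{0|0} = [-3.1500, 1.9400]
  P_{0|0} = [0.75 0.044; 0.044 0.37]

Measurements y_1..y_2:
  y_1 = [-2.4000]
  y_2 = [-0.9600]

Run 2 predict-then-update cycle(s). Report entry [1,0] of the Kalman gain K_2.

step 1: x^-=[-2.8784, 1.9400]  P^-=[0.9196 0.0828; 0.0828 0.5500]  H_jac=[-0.1610 -0.2389]  S=[0.3516]  K=[-0.4774; -0.4116]  nu=[1.3346]  x^+=[-3.5155, 1.3906]  P^+=[0.8394 0.0137; 0.0137 0.4904]
step 2: x^-=[-3.3208, 1.3906]  P^-=[1.0029 0.0694; 0.0694 0.6704]  H_jac=[-0.1073 -0.2562]  S=[0.3494]  K=[-0.3589; -0.5130]  nu=[2.5782]  x^+=[-4.2460, 0.0682]  P^+=[0.9579 0.0051; 0.0051 0.5785]

K[1,0] = -0.5130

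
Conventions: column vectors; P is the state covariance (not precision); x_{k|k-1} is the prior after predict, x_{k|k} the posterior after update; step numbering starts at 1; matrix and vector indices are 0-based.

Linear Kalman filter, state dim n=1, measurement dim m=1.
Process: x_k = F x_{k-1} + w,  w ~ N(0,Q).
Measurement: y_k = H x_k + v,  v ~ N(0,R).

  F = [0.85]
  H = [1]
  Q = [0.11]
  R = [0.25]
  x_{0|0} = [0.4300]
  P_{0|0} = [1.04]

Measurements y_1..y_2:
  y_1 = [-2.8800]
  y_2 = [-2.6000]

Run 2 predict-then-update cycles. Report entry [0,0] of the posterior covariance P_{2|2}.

P_post[0,0] = 0.1250

step 1: x^-=[0.3655]  P^-=[0.8614]  S=[1.1114]  K=[0.7751]  nu=[-3.2455]  x^+=[-2.1500]  P^+=[0.1938]
step 2: x^-=[-1.8275]  P^-=[0.2500]  S=[0.5000]  K=[0.5000]  nu=[-0.7725]  x^+=[-2.2137]  P^+=[0.1250]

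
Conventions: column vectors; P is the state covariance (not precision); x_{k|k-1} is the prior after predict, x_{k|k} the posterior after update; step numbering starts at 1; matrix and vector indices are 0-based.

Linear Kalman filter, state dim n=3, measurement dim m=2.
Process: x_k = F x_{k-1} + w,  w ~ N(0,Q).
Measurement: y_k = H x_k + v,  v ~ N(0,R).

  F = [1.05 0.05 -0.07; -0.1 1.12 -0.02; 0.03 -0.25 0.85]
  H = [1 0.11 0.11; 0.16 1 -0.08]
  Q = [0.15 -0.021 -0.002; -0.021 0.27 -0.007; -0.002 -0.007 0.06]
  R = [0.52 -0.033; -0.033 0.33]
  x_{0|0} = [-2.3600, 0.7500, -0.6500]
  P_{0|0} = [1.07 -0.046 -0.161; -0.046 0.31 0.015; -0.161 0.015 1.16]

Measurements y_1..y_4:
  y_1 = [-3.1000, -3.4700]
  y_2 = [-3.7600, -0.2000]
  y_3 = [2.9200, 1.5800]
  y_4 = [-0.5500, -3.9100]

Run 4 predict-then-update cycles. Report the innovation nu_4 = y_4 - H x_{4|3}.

step 1: x^-=[-2.3950, 1.0890, -0.8108]  P^-=[1.3549 -0.1672 -0.1716; -0.1672 0.6790 -0.0913; -0.1716 -0.0913 0.9045]  S=[1.8173 0.0819; 0.0819 1.0150]  K=[0.7249 0.0039; -0.0860 0.6568; -0.0369 -0.1853]  nu=[-0.7356, -4.2407]  x^+=[-2.9449, -1.6329, 0.0022]  P^+=[0.3995 -0.0955 -0.1113; -0.0955 0.2370 0.0272; -0.1113 0.0272 0.8661]
step 2: x^-=[-3.1739, -1.5344, 0.3217]  P^-=[0.6015 -0.1608 -0.1165; -0.1608 0.5914 -0.0594; -0.1165 -0.0594 0.6851]  S=[1.0745 -0.0402; -0.0402 0.9022]  K=[0.5300 -0.0377; -0.0717 0.6291; -0.0499 -0.1494]  nu=[-0.4527, 1.8679]  x^+=[-3.4843, -0.3269, 0.0652]  P^+=[0.2968 -0.0851 -0.0962; -0.0851 0.2252 0.0208; -0.0962 0.0208 0.6629]
step 3: x^-=[-3.6794, -0.0190, 0.0326]  P^-=[0.4861 -0.1386 -0.0971; -0.1386 0.5735 -0.0591; -0.0971 -0.0591 0.5408]  S=[0.9663 -0.0378; -0.0378 0.8870]  K=[0.4747 -0.0395; -0.0604 0.6243; -0.0510 -0.1351]  nu=[6.5979, 2.1903]  x^+=[-0.6342, 0.9499, -0.5997]  P^+=[0.2656 -0.0777 -0.0808; -0.0777 0.2214 0.0118; -0.0808 0.0118 0.5227]
step 4: x^-=[-0.5765, 1.1393, -0.7662]  P^-=[0.4495 -0.1265 -0.0785; -0.1265 0.5671 -0.0650; -0.0785 -0.0650 0.4437]  S=[0.9351 -0.0330; -0.0330 0.8834]  K=[0.4553 -0.0377; -0.0542 0.6229; -0.0440 -0.1296]  nu=[-0.0146, -5.0183]  x^+=[-0.3941, -1.9860, -0.1153]  P^+=[0.2533 -0.0733 -0.0660; -0.0733 0.2194 0.0034; -0.0660 0.0034 0.4274]

innov = [-0.0146, -5.0183]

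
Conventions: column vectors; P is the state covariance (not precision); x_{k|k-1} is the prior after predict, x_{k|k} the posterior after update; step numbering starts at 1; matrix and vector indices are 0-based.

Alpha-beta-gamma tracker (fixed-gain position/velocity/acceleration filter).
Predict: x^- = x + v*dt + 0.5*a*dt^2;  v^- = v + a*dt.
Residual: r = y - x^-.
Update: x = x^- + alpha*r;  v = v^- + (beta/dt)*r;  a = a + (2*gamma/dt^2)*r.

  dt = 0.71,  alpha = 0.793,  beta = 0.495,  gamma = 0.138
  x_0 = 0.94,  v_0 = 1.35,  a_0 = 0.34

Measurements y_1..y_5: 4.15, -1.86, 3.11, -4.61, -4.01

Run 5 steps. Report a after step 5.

a_post = -1.8221

step 1: x_pred=1.9842  r=2.1658  x^+=3.7017  v^+=3.1014  a^+=1.5258
step 2: x_pred=6.2882  r=-8.1482  x^+=-0.1733  v^+=-1.4961  a^+=-2.9354
step 3: x_pred=-1.9754  r=5.0854  x^+=2.0573  v^+=-0.0348  a^+=-0.1511
step 4: x_pred=1.9945  r=-6.6045  x^+=-3.2429  v^+=-4.7466  a^+=-3.7671
step 5: x_pred=-7.5625  r=3.5525  x^+=-4.7454  v^+=-4.9446  a^+=-1.8221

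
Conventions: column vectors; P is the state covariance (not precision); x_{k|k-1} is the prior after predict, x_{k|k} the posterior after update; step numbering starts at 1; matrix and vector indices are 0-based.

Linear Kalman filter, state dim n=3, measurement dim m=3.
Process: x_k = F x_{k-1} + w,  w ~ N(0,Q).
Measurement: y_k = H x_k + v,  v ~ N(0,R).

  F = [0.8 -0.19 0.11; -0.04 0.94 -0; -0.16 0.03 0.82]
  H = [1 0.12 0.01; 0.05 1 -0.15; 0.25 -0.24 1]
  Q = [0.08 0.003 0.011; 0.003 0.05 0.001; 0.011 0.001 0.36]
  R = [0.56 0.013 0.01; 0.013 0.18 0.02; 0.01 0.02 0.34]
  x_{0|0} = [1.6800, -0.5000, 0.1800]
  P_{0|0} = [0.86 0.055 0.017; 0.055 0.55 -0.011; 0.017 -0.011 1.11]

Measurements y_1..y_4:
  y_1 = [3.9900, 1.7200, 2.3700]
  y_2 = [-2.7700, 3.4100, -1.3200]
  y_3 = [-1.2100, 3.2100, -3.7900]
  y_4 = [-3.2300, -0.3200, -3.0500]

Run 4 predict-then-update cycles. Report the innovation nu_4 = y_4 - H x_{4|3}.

step 1: x^-=[1.4588, -0.5372, -0.1362]  P^-=[0.6504 -0.0822 0.0134; -0.0822 0.5332 0.0046; 0.0134 0.0046 1.1233]  S=[1.1988 0.0231 0.1997; 0.0231 0.7303 -0.2829; 0.1997 -0.2829 1.5491]  K=[0.5282 -0.0698 0.0455; -0.0374 0.7432 0.0477; -0.1059 0.0718 0.7534]  nu=[2.5970, 2.1638, 2.0126]  x^+=[2.7711, 1.0698, 1.2604]  P^+=[0.2995 -0.0291 -0.0625; -0.0291 0.1467 0.0732; -0.0625 0.0732 0.2897]
step 2: x^-=[2.1522, 0.8948, 0.6222]  P^-=[0.2753 -0.0471 -0.0547; -0.0471 0.1823 0.0699; -0.0547 0.0699 0.5829]  S=[0.8257 0.0080 0.0427; 0.0080 0.3512 -0.0472; 0.0427 -0.0472 0.8953]  K=[0.3262 -0.0778 0.0088; -0.0367 0.4891 0.0436; -0.0814 0.0279 0.6224]  nu=[-5.0358, 2.5010, -2.2655]  x^+=[0.2954, 2.2039, -0.3080]  P^+=[0.1853 -0.0260 -0.0479; -0.0260 0.0979 0.0542; -0.0479 0.0542 0.2363]
step 3: x^-=[-0.2163, 2.0599, -0.2337]  P^-=[0.2022 -0.0344 -0.0322; -0.0344 0.1387 0.0523; -0.0322 0.0523 0.5392]  S=[0.7555 0.0088 0.0430; 0.0088 0.3127 -0.0461; 0.0430 -0.0461 0.8628]  K=[0.2618 -0.0674 0.0142; -0.0297 0.4192 0.0359; -0.0615 -0.0059 0.6039]  nu=[-1.2386, 1.1259, -3.0079]  x^+=[-0.6589, 2.4606, -1.9805]  P^+=[0.1488 -0.0213 -0.0362; -0.0213 0.0837 0.0457; -0.0362 0.0457 0.2246]
step 4: x^-=[-1.2125, 2.3393, -1.4448]  P^-=[0.1791 -0.0280 -0.0195; -0.0280 0.1258 0.0440; -0.0195 0.0440 0.5269]  S=[0.7340 0.0106 0.0479; 0.0106 0.3024 -0.0483; 0.0479 -0.0483 0.8578]  K=[0.2387 -0.0584 0.0207; -0.0248 0.3955 0.0316; -0.0509 -0.0218 0.5978]  nu=[-2.2838, -2.8154, -0.7407]  x^+=[-1.6085, 1.2591, -1.7099]  P^+=[0.1356 -0.0183 -0.0301; -0.0183 0.0787 0.0419; -0.0301 0.0419 0.2199]

innov = [-2.2838, -2.8154, -0.7407]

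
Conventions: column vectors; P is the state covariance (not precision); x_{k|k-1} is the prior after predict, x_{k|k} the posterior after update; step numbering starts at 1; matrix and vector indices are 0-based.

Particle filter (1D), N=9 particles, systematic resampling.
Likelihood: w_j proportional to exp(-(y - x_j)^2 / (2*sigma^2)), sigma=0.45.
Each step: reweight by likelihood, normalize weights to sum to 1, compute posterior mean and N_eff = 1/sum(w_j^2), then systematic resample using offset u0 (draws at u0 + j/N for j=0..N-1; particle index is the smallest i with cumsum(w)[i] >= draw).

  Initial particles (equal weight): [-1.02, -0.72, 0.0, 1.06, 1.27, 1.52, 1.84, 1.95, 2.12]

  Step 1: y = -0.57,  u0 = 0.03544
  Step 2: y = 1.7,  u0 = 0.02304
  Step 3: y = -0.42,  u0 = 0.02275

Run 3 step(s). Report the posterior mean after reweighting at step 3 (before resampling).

post_mean = 0.0000

step 1: w=[0.3029, 0.4724, 0.2239, 0.0007, 0.0001, 0.0000, 0.0000, 0.0000, 0.0000]  mean=-0.6482  Neff=2.7396  idx=[0, 0, 0, 1, 1, 1, 1, 2, 2]
step 2: w=[0.0000, 0.0000, 0.0000, 0.0003, 0.0003, 0.0003, 0.0003, 0.4993, 0.4993]  mean=-0.0010  Neff=2.0054  idx=[7, 7, 7, 7, 7, 8, 8, 8, 8]
step 3: w=[0.1111, 0.1111, 0.1111, 0.1111, 0.1111, 0.1111, 0.1111, 0.1111, 0.1111]  mean=0.0000  Neff=9.0000  idx=[0, 1, 2, 3, 4, 5, 6, 7, 8]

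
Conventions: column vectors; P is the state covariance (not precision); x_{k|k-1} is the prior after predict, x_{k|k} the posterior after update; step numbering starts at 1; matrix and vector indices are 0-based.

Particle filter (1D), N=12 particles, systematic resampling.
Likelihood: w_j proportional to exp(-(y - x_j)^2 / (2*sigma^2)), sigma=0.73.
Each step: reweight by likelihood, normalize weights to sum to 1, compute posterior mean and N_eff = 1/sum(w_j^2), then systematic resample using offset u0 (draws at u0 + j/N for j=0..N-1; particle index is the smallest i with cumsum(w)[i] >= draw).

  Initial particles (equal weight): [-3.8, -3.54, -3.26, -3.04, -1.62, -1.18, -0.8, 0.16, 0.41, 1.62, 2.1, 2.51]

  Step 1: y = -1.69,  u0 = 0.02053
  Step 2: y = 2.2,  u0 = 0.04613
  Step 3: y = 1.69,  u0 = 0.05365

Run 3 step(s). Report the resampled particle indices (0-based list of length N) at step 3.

step 1: w=[0.0058, 0.0152, 0.0374, 0.0683, 0.3762, 0.2961, 0.1797, 0.0152, 0.0060, 0.0000, 0.0000, 0.0000]  mean=-1.5032  Neff=3.7306  idx=[1, 3, 4, 4, 4, 4, 5, 5, 5, 5, 6, 6]
step 2: w=[0.0000, 0.0000, 0.0022, 0.0022, 0.0022, 0.0022, 0.0423, 0.0423, 0.0423, 0.0423, 0.4111, 0.4111]  mean=-0.8714  Neff=2.8968  idx=[6, 8, 10, 10, 10, 10, 10, 11, 11, 11, 11, 11]
step 3: w=[0.0144, 0.0144, 0.0971, 0.0971, 0.0971, 0.0971, 0.0971, 0.0971, 0.0971, 0.0971, 0.0971, 0.0971]  mean=-0.8109  Neff=10.5543  idx=[2, 3, 3, 4, 5, 6, 7, 8, 9, 9, 10, 11]

resampled_idx = [2, 3, 3, 4, 5, 6, 7, 8, 9, 9, 10, 11]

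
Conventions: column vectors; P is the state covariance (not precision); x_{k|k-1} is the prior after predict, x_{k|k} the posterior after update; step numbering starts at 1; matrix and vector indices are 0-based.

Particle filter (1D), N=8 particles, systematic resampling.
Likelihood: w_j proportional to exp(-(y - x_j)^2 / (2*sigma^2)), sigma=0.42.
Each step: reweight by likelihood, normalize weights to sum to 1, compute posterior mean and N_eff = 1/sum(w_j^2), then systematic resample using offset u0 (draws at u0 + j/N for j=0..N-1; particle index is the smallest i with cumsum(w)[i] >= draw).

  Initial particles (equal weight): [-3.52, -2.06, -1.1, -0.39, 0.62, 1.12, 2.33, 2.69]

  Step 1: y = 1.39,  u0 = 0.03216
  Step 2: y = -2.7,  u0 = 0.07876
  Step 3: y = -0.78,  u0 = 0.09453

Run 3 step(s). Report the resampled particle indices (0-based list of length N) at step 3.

step 1: w=[0.0000, 0.0000, 0.0000, 0.0001, 0.1709, 0.7463, 0.0750, 0.0076]  mean=1.1371  Neff=1.6894  idx=[4, 4, 5, 5, 5, 5, 5, 5]
step 2: w=[0.4999, 0.4999, 0.0000, 0.0000, 0.0000, 0.0000, 0.0000, 0.0000]  mean=0.6201  Neff=2.0005  idx=[0, 0, 0, 0, 1, 1, 1, 1]
step 3: w=[0.1250, 0.1250, 0.1250, 0.1250, 0.1250, 0.1250, 0.1250, 0.1250]  mean=0.6200  Neff=8.0000  idx=[0, 1, 2, 3, 4, 5, 6, 7]

resampled_idx = [0, 1, 2, 3, 4, 5, 6, 7]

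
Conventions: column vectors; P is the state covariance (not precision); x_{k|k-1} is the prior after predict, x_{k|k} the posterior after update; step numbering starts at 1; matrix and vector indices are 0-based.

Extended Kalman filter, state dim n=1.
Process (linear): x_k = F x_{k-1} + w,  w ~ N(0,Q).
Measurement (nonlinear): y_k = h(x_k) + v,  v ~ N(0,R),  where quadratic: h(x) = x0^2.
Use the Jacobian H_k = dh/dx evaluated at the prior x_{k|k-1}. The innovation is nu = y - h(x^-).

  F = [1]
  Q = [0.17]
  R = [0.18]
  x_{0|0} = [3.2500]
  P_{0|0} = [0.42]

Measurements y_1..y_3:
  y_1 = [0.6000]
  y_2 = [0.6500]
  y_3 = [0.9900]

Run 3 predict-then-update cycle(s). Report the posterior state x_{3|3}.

step 1: x^-=[3.2500]  P^-=[0.5900]  H_jac=[6.5000]  S=[25.1075]  K=[0.1527]  nu=[-9.9625]  x^+=[1.7283]  P^+=[0.0042]
step 2: x^-=[1.7283]  P^-=[0.1742]  H_jac=[3.4566]  S=[2.2617]  K=[0.2663]  nu=[-2.3370]  x^+=[1.1060]  P^+=[0.0139]
step 3: x^-=[1.1060]  P^-=[0.1839]  H_jac=[2.2120]  S=[1.0797]  K=[0.3767]  nu=[-0.2332]  x^+=[1.0181]  P^+=[0.0307]

x_post = [1.0181]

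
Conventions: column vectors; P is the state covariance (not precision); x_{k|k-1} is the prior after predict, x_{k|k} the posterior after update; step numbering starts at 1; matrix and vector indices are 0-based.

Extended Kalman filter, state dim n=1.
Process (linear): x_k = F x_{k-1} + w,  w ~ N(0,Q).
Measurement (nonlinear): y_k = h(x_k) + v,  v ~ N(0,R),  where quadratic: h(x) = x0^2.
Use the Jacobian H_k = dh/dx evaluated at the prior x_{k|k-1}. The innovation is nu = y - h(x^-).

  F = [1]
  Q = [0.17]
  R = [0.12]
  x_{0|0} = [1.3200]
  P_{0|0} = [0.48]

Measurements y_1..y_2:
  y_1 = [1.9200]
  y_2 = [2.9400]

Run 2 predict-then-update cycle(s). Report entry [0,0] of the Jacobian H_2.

step 1: x^-=[1.3200]  P^-=[0.6500]  H_jac=[2.6400]  S=[4.6502]  K=[0.3690]  nu=[0.1776]  x^+=[1.3855]  P^+=[0.0168]
step 2: x^-=[1.3855]  P^-=[0.1868]  H_jac=[2.7711]  S=[1.5542]  K=[0.3330]  nu=[1.0203]  x^+=[1.7253]  P^+=[0.0144]

H_jac[0,0] = 2.7711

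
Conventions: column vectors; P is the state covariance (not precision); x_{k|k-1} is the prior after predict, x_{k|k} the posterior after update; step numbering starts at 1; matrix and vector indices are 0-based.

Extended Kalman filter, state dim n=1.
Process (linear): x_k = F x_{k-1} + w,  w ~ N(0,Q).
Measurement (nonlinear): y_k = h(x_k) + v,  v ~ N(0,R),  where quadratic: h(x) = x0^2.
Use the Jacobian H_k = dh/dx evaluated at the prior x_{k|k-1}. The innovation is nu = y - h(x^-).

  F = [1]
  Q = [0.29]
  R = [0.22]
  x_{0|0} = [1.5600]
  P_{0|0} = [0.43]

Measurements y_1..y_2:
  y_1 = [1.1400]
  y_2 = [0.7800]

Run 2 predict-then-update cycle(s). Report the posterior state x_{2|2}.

x_post = [0.9439]

step 1: x^-=[1.5600]  P^-=[0.7200]  H_jac=[3.1200]  S=[7.2288]  K=[0.3108]  nu=[-1.2936]  x^+=[1.1580]  P^+=[0.0219]
step 2: x^-=[1.1580]  P^-=[0.3119]  H_jac=[2.3160]  S=[1.8931]  K=[0.3816]  nu=[-0.5610]  x^+=[0.9439]  P^+=[0.0362]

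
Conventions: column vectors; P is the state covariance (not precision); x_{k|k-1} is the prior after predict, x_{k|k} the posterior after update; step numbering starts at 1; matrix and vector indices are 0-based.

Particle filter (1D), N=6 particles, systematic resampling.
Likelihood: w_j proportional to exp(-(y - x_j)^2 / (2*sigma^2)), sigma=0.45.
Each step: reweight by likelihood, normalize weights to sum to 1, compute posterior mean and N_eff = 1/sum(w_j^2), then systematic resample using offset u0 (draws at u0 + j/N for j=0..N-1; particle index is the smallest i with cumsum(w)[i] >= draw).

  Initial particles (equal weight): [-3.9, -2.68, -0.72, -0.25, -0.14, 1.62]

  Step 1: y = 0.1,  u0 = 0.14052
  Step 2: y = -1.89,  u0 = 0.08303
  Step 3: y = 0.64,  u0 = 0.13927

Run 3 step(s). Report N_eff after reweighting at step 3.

N_eff = 5.7057

step 1: w=[0.0000, 0.0000, 0.1056, 0.4106, 0.4819, 0.0019]  mean=-0.2432  Neff=2.4271  idx=[3, 3, 3, 4, 4, 4]
step 2: w=[0.2384, 0.2384, 0.2384, 0.0949, 0.0949, 0.0949]  mean=-0.2187  Neff=5.0623  idx=[0, 1, 1, 2, 3, 5]
step 3: w=[0.1399, 0.1399, 0.1399, 0.1399, 0.2202, 0.2202]  mean=-0.2016  Neff=5.7057  idx=[0, 2, 3, 4, 5, 5]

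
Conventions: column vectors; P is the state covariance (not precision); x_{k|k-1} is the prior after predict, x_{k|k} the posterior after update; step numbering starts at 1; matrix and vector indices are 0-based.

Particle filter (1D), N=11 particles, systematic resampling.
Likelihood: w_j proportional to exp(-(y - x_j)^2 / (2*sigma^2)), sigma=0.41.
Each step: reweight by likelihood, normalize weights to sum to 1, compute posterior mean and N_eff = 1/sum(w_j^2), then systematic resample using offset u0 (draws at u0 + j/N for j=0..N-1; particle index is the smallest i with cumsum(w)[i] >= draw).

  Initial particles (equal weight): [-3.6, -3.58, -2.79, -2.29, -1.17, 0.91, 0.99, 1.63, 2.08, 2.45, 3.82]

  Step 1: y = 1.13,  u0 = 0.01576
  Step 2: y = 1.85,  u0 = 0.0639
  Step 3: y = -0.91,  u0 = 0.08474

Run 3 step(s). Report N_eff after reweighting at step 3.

step 1: w=[0.0000, 0.0000, 0.0000, 0.0000, 0.0000, 0.3671, 0.4000, 0.2016, 0.0289, 0.0024, 0.0000]  mean=1.1246  Neff=2.9740  idx=[5, 5, 5, 5, 6, 6, 6, 6, 6, 7, 7]
step 2: w=[0.0280, 0.0280, 0.0280, 0.0280, 0.0430, 0.0430, 0.0430, 0.0430, 0.0430, 0.3363, 0.3363]  mean=1.4115  Neff=4.1908  idx=[2, 4, 7, 9, 9, 9, 9, 10, 10, 10, 10]
step 3: w=[0.5477, 0.2260, 0.2260, 0.0000, 0.0000, 0.0000, 0.0000, 0.0000, 0.0000, 0.0000, 0.0000]  mean=0.9464  Neff=2.4872  idx=[0, 0, 0, 0, 0, 0, 1, 1, 2, 2, 2]

N_eff = 2.4872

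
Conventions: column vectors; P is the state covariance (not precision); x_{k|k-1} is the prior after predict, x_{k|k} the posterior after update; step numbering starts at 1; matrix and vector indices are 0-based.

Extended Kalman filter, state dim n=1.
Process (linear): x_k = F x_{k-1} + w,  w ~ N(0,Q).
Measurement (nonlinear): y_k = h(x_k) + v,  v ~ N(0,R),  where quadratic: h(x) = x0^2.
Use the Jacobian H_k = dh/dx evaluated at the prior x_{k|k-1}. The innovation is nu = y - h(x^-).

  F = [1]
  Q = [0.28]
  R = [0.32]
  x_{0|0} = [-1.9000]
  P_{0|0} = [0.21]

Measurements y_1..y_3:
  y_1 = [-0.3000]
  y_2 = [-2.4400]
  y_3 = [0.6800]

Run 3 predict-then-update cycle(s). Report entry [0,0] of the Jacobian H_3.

H_jac[0,0] = 0.8879

step 1: x^-=[-1.9000]  P^-=[0.4900]  H_jac=[-3.8000]  S=[7.3956]  K=[-0.2518]  nu=[-3.9100]  x^+=[-0.9156]  P^+=[0.0212]
step 2: x^-=[-0.9156]  P^-=[0.3012]  H_jac=[-1.8311]  S=[1.3300]  K=[-0.4147]  nu=[-3.2783]  x^+=[0.4440]  P^+=[0.0725]
step 3: x^-=[0.4440]  P^-=[0.3525]  H_jac=[0.8879]  S=[0.5979]  K=[0.5235]  nu=[0.4829]  x^+=[0.6967]  P^+=[0.1887]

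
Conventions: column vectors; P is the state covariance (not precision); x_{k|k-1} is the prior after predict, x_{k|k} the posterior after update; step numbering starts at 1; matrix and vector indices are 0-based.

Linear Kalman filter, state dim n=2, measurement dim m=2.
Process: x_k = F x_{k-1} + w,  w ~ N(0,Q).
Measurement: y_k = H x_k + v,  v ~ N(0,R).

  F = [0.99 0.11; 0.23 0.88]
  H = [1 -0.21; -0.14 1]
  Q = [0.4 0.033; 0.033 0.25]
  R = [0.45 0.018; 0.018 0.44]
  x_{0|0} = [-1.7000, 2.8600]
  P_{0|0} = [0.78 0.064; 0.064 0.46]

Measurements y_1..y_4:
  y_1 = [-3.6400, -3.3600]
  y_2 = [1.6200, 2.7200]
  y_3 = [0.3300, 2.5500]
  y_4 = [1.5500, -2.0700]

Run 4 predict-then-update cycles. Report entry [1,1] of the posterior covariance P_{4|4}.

step 1: x^-=[-1.3684, 2.1258]  P^-=[1.1840 0.3125; 0.3125 0.6734]  S=[1.5324 0.0325; 0.0325 1.0491]  K=[0.7273 0.1173; 0.0990 0.5971]  nu=[-1.8252, -5.6774]  x^+=[-3.3620, -1.4448]  P^+=[0.3534 0.1142; 0.1142 0.2805]
step 2: x^-=[-3.4873, -2.0447]  P^-=[0.7746 0.2430; 0.2430 0.5321]  S=[1.1460 0.0479; 0.0479 0.9193]  K=[0.6266 0.1137; 0.0921 0.5371]  nu=[4.6779, 4.2765]  x^+=[-0.0698, 0.6826]  P^+=[0.3059 0.1041; 0.1041 0.2525]
step 3: x^-=[0.0059, 0.5846]  P^-=[0.7255 0.2204; 0.2204 0.5039]  S=[1.1052 0.0375; 0.0375 0.8964]  K=[0.6110 0.1070; 0.0859 0.5241]  nu=[0.4468, 1.9662]  x^+=[0.4894, 1.6535]  P^+=[0.2978 0.0998; 0.0998 0.2461]
step 4: x^-=[0.6664, 1.5677]  P^-=[0.7166 0.2141; 0.2141 0.4967]  S=[1.0986 0.0337; 0.0337 0.8908]  K=[0.6082 0.1047; 0.0839 0.5208]  nu=[1.2128, -3.5444]  x^+=[1.0330, -0.1764]  P^+=[0.2962 0.0985; 0.0985 0.2444]

P_post[1,1] = 0.2444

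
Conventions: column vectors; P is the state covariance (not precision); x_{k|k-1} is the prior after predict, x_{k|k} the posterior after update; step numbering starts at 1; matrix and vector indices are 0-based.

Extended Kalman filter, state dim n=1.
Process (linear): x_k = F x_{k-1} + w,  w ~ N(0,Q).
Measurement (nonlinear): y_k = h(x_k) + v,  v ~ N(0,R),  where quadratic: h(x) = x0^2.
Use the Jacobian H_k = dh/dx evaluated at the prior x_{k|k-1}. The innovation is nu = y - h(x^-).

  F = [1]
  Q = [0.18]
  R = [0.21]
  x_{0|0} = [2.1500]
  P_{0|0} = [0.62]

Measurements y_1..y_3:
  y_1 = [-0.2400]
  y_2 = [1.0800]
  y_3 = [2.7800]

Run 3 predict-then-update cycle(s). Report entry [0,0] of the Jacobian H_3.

step 1: x^-=[2.1500]  P^-=[0.8000]  H_jac=[4.3000]  S=[15.0020]  K=[0.2293]  nu=[-4.8625]  x^+=[1.0350]  P^+=[0.0112]
step 2: x^-=[1.0350]  P^-=[0.1912]  H_jac=[2.0700]  S=[1.0293]  K=[0.3845]  nu=[0.0087]  x^+=[1.0384]  P^+=[0.0390]
step 3: x^-=[1.0384]  P^-=[0.2190]  H_jac=[2.0768]  S=[1.1546]  K=[0.3939]  nu=[1.7018]  x^+=[1.7088]  P^+=[0.0398]

H_jac[0,0] = 2.0768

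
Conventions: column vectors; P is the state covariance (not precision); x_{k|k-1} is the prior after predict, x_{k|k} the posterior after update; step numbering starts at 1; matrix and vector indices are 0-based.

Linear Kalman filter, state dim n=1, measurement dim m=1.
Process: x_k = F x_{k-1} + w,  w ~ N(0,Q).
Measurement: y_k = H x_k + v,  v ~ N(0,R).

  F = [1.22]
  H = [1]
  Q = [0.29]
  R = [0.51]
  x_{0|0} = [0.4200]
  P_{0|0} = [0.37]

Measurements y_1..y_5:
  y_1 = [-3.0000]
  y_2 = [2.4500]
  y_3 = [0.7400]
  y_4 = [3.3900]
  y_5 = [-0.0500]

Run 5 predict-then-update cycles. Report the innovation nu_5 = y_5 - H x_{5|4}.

step 1: x^-=[0.5124]  P^-=[0.8407]  S=[1.3507]  K=[0.6224]  nu=[-3.5124]  x^+=[-1.6738]  P^+=[0.3174]
step 2: x^-=[-2.0420]  P^-=[0.7625]  S=[1.2725]  K=[0.5992]  nu=[4.4920]  x^+=[0.6496]  P^+=[0.3056]
step 3: x^-=[0.7925]  P^-=[0.7448]  S=[1.2548]  K=[0.5936]  nu=[-0.0525]  x^+=[0.7614]  P^+=[0.3027]
step 4: x^-=[0.9288]  P^-=[0.7406]  S=[1.2506]  K=[0.5922]  nu=[2.4612]  x^+=[2.3863]  P^+=[0.3020]
step 5: x^-=[2.9113]  P^-=[0.7395]  S=[1.2495]  K=[0.5918]  nu=[-2.9613]  x^+=[1.1587]  P^+=[0.3018]

innov = [-2.9613]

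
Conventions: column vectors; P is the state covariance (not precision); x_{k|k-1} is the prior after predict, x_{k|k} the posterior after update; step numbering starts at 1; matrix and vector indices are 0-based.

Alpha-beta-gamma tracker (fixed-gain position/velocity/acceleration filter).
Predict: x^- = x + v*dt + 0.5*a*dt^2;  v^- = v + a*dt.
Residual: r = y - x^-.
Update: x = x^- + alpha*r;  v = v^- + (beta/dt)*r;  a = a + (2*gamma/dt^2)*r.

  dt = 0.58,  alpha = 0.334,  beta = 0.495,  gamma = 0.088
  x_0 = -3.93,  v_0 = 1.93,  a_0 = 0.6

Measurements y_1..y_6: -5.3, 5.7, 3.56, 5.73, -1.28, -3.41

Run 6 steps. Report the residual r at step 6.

resid = -8.3189

step 1: x_pred=-2.7097  r=-2.5903  x^+=-3.5748  v^+=0.0673  a^+=-0.7552
step 2: x_pred=-3.6628  r=9.3628  x^+=-0.5357  v^+=7.6200  a^+=4.1433
step 3: x_pred=4.5808  r=-1.0208  x^+=4.2399  v^+=9.1519  a^+=3.6092
step 4: x_pred=10.1550  r=-4.4250  x^+=8.6771  v^+=7.4687  a^+=1.2941
step 5: x_pred=13.2266  r=-14.5066  x^+=8.3814  v^+=-4.1613  a^+=-6.2955
step 6: x_pred=4.9089  r=-8.3189  x^+=2.1304  v^+=-14.9125  a^+=-10.6479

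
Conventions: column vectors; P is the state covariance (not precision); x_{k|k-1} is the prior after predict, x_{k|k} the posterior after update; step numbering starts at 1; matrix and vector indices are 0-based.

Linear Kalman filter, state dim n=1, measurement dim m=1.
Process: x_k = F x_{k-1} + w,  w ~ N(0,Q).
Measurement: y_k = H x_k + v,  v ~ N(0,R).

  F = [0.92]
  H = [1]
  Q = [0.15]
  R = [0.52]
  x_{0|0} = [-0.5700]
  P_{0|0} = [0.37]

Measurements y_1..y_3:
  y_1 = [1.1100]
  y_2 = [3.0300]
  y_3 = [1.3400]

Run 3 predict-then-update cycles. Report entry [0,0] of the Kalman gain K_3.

step 1: x^-=[-0.5244]  P^-=[0.4632]  S=[0.9832]  K=[0.4711]  nu=[1.6344]  x^+=[0.2456]  P^+=[0.2450]
step 2: x^-=[0.2259]  P^-=[0.3573]  S=[0.8773]  K=[0.4073]  nu=[2.8041]  x^+=[1.3680]  P^+=[0.2118]
step 3: x^-=[1.2586]  P^-=[0.3293]  S=[0.8493]  K=[0.3877]  nu=[0.0814]  x^+=[1.2901]  P^+=[0.2016]

K[0,0] = 0.3877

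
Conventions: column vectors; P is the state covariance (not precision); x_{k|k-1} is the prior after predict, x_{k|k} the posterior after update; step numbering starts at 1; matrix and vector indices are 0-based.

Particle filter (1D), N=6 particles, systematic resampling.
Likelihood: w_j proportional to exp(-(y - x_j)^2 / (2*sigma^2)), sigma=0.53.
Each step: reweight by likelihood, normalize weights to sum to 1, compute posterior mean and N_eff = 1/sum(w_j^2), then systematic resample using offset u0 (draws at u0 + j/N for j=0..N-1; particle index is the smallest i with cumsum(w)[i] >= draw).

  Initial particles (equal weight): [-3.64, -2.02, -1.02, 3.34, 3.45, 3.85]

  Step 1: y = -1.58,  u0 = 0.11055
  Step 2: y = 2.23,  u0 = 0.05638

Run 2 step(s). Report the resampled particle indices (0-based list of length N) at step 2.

resampled_idx = [3, 3, 4, 4, 5, 5]

step 1: w=[0.0004, 0.5530, 0.4466, 0.0000, 0.0000, 0.0000]  mean=-1.5740  Neff=1.9792  idx=[1, 1, 1, 2, 2, 2]
step 2: w=[0.0000, 0.0000, 0.0000, 0.3333, 0.3333, 0.3333]  mean=-1.0200  Neff=3.0000  idx=[3, 3, 4, 4, 5, 5]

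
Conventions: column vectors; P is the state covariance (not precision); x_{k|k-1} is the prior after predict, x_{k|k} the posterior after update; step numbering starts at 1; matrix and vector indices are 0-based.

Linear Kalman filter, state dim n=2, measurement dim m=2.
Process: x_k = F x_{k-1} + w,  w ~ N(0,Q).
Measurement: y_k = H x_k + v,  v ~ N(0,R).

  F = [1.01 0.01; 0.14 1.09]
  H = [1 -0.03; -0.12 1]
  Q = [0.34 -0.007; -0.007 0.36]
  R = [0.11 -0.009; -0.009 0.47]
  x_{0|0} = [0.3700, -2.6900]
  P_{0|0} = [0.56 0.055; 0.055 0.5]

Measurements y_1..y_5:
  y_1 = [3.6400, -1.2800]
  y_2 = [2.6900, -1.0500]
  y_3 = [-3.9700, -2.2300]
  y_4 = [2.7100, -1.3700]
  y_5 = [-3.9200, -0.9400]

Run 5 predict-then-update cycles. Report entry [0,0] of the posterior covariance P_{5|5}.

step 1: x^-=[0.3468, -2.8803]  P^-=[0.9124 0.1383; 0.1383 0.9818]  S=[1.0150 -0.0092; -0.0092 1.4318]  K=[0.8951 0.0258; 0.1133 0.6749]  nu=[3.2068, 1.6419]  x^+=[3.2595, -1.4089]  P^+=[0.0987 0.0159; 0.0159 0.3181]
step 2: x^-=[3.2781, -1.0793]  P^-=[0.4410 0.0280; 0.0280 0.7447]  S=[0.5500 -0.0562; -0.0562 1.2143]  K=[0.8020 0.0166; 0.0730 0.6139]  nu=[-0.6204, 0.4227]  x^+=[2.7875, -0.8651]  P^+=[0.0884 0.0112; 0.0112 0.2892]
step 3: x^-=[2.8067, -0.5527]  P^-=[0.4304 0.0210; 0.0210 0.7087]  S=[0.5398 -0.0609; -0.0609 1.1799]  K=[0.7979 0.0152; 0.0673 0.6020]  nu=[-6.7933, -1.3405]  x^+=[-2.6341, -1.8172]  P^+=[0.0879 0.0105; 0.0105 0.2836]
step 4: x^-=[-2.6786, -2.3495]  P^-=[0.4300 0.0201; 0.0201 0.7019]  S=[0.5394 -0.0615; -0.0615 1.1732]  K=[0.7977 0.0150; 0.0666 0.5997]  nu=[5.3182, 0.6581]  x^+=[1.5736, -1.6008]  P^+=[0.0879 0.0104; 0.0104 0.2825]
step 5: x^-=[1.5733, -1.5246]  P^-=[0.4299 0.0200; 0.0200 0.7005]  S=[0.5394 -0.0616; -0.0616 1.1719]  K=[0.7977 0.0149; 0.0665 0.5992]  nu=[-5.5390, 0.7734]  x^+=[-2.8337, -1.4293]  P^+=[0.0879 0.0104; 0.0104 0.2823]

P_post[0,0] = 0.0879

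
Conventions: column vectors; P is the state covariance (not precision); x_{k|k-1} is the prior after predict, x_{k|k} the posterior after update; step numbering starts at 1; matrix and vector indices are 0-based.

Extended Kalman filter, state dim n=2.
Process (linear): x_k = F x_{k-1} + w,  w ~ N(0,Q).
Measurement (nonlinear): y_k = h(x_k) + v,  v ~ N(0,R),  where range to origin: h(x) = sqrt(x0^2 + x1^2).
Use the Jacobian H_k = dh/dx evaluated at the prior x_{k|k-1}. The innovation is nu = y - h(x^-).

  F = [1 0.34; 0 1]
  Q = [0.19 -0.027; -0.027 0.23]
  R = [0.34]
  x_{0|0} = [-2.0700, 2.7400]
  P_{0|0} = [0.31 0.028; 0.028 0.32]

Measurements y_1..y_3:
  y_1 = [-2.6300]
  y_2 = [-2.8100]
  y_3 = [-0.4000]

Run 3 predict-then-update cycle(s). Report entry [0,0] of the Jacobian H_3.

H_jac[0,0] = 0.9053

step 1: x^-=[-1.1384, 2.7400]  P^-=[0.5560 0.1098; 0.1098 0.5500]  H_jac=[-0.3837 0.9235]  S=[0.8131]  K=[-0.1377; 0.5729]  nu=[-5.5971]  x^+=[-0.3678, -0.4663]  P^+=[0.5406 0.1739; 0.1739 0.2832]
step 2: x^-=[-0.5264, -0.4663]  P^-=[0.8816 0.2432; 0.2432 0.5132]  H_jac=[-0.7485 -0.6631]  S=[1.3010]  K=[-0.6312; -0.4015]  nu=[-3.5132]  x^+=[1.6911, 0.9442]  P^+=[0.3633 -0.0865; -0.0865 0.3035]
step 3: x^-=[2.0121, 0.9442]  P^-=[0.5296 -0.0103; -0.0103 0.5335]  H_jac=[0.9053 0.4248]  S=[0.8624]  K=[0.5509; 0.2520]  nu=[-2.6226]  x^+=[0.5674, 0.2833]  P^+=[0.2679 -0.1300; -0.1300 0.4787]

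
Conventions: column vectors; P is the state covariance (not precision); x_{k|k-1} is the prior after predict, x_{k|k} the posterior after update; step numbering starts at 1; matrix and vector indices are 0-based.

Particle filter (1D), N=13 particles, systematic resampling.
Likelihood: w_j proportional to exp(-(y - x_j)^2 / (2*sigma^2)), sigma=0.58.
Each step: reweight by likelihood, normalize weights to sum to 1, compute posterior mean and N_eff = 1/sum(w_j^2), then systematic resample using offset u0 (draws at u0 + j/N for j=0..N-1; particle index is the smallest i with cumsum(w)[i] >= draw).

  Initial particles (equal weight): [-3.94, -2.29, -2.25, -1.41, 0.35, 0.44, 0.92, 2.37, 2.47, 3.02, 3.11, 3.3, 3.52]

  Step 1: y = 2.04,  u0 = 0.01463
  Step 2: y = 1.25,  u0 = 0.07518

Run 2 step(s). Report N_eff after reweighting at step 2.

N_eff = 8.3981

step 1: w=[0.0000, 0.0000, 0.0000, 0.0000, 0.0061, 0.0094, 0.0658, 0.3608, 0.3223, 0.1018, 0.0774, 0.0401, 0.0164]  mean=2.4559  Neff=3.8948  idx=[5, 7, 7, 7, 7, 7, 8, 8, 8, 8, 9, 9, 10]
step 2: w=[0.2336, 0.0960, 0.0960, 0.0960, 0.0960, 0.0960, 0.0678, 0.0678, 0.0678, 0.0678, 0.0059, 0.0059, 0.0036]  mean=1.9567  Neff=8.3981  idx=[0, 0, 0, 1, 2, 3, 4, 4, 5, 6, 7, 9, 12]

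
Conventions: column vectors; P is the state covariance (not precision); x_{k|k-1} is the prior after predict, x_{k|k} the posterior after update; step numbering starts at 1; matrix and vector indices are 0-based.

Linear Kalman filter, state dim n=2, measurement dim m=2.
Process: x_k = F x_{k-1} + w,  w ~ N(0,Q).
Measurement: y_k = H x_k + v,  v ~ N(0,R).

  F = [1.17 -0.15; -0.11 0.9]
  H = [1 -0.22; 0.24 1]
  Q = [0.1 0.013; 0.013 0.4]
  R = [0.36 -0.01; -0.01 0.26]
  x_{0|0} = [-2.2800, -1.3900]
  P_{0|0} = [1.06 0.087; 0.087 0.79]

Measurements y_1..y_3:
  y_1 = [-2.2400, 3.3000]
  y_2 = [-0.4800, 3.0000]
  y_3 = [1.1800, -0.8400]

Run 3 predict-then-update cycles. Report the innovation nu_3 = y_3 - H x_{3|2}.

step 1: x^-=[-2.4591, -1.0002]  P^-=[1.5383 -0.1370; -0.1370 1.0355]  S=[2.0087 0.0016; 0.0016 1.3183]  K=[0.7807 0.1752; -0.1822 0.7607]  nu=[-0.0009, 4.8904]  x^+=[-1.6032, 2.7203]  P^+=[0.2732 -0.0278; -0.0278 0.2063]
step 2: x^-=[-2.2838, 2.6246]  P^-=[0.4884 -0.0798; -0.0798 0.5759]  S=[0.9113 -0.0951; -0.0951 0.8258]  K=[0.5667 0.1106; -0.1581 0.6561]  nu=[2.3812, 0.9235]  x^+=[-0.8324, 2.8539]  P^+=[0.1975 -0.0243; -0.0243 0.1780]
step 3: x^-=[-1.4019, 2.6601]  P^-=[0.3830 -0.0625; -0.0625 0.5514]  S=[0.7971 -0.0986; -0.0986 0.8035]  K=[0.5099 0.0992; -0.1503 0.6492]  nu=[3.1672, -3.1636]  x^+=[-0.1007, 0.1304]  P^+=[0.1777 -0.0220; -0.0220 0.1756]

innov = [3.1672, -3.1636]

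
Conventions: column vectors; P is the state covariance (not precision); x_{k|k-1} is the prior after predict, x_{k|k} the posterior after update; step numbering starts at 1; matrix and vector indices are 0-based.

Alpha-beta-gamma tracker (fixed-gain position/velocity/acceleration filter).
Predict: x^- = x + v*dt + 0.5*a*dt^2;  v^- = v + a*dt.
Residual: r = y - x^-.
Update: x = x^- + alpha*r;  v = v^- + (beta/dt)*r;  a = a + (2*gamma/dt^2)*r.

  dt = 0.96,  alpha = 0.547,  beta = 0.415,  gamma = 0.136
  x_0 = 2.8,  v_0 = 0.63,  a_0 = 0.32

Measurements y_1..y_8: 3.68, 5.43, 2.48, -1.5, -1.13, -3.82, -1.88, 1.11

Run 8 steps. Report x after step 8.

step 1: x_pred=3.5523  r=0.1277  x^+=3.6221  v^+=0.9924  a^+=0.3577
step 2: x_pred=4.7397  r=0.6903  x^+=5.1173  v^+=1.6342  a^+=0.5614
step 3: x_pred=6.9449  r=-4.4649  x^+=4.5026  v^+=0.2431  a^+=-0.7563
step 4: x_pred=4.3874  r=-5.8874  x^+=1.1670  v^+=-3.0281  a^+=-2.4939
step 5: x_pred=-2.8891  r=1.7591  x^+=-1.9269  v^+=-4.6618  a^+=-1.9747
step 6: x_pred=-7.3122  r=3.4922  x^+=-5.4019  v^+=-5.0479  a^+=-0.9441
step 7: x_pred=-10.6830  r=8.8030  x^+=-5.8677  v^+=-2.1488  a^+=1.6540
step 8: x_pred=-7.1684  r=8.2784  x^+=-2.6401  v^+=3.0178  a^+=4.0973

x_post = -2.6401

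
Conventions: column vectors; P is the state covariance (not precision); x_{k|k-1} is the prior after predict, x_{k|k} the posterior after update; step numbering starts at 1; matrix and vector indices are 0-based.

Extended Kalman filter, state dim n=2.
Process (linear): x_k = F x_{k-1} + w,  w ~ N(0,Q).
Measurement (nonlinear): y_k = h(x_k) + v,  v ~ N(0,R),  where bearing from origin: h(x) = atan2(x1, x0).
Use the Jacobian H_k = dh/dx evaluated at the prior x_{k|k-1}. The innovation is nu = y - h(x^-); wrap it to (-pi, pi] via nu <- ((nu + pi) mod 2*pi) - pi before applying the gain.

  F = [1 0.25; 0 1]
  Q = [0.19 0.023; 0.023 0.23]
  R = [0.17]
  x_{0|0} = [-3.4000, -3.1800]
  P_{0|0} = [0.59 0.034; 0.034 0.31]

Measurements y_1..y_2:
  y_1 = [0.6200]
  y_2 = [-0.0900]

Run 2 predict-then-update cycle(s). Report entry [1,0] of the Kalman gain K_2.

K[1,0] = -0.2594

step 1: x^-=[-4.1950, -3.1800]  P^-=[0.8164 0.1345; 0.1345 0.5400]  H_jac=[0.1148 -0.1514]  S=[0.1885]  K=[0.3891; -0.3519]  nu=[3.1130]  x^+=[-2.9838, -4.2754]  P^+=[0.7878 0.1603; 0.1603 0.5167]
step 2: x^-=[-4.0526, -4.2754]  P^-=[1.0903 0.3125; 0.3125 0.7467]  H_jac=[0.1232 -0.1168]  S=[0.1877]  K=[0.5211; -0.2594]  nu=[2.2395]  x^+=[-2.8857, -4.8563]  P^+=[1.0393 0.3378; 0.3378 0.7340]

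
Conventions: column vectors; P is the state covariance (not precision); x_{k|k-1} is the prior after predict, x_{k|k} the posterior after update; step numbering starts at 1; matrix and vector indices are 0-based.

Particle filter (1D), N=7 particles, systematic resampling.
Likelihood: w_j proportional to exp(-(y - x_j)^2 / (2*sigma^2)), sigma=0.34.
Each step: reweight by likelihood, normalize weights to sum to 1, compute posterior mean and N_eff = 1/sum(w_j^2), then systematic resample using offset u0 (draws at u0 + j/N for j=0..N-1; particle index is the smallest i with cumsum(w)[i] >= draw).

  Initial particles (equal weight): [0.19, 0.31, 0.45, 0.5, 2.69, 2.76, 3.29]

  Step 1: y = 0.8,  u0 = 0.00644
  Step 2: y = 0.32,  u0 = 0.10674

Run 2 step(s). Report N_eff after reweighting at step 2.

step 1: w=[0.1099, 0.1945, 0.3234, 0.3722, 0.0000, 0.0000, 0.0000]  mean=0.4128  Neff=3.4124  idx=[0, 1, 1, 2, 2, 3, 3]
step 2: w=[0.1424, 0.1532, 0.1532, 0.1424, 0.1424, 0.1332, 0.1332]  mean=0.3834  Neff=6.9805  idx=[0, 1, 2, 3, 4, 5, 6]

N_eff = 6.9805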